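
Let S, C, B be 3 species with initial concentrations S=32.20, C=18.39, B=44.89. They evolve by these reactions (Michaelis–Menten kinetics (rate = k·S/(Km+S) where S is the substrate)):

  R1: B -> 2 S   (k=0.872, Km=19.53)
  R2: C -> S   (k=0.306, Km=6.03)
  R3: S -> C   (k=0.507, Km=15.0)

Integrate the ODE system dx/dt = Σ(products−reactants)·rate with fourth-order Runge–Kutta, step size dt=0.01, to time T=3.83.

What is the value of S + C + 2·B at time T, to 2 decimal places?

Value at T = 140.37

Check how each reaction changes W = S + C + 2·B (weight of products minus weight of reactants):
R1: B -> 2 S: (1·2) − (2·1) = 2 − 2 = 0
R2: C -> S: (1·1) − (1·1) = 1 − 1 = 0
R3: S -> C: (1·1) − (1·1) = 1 − 1 = 0
Every reaction leaves W unchanged, so W is conserved and no simulation is needed: W(T) = W(0) = 32.20 + 18.39 + 2·44.89 = 140.37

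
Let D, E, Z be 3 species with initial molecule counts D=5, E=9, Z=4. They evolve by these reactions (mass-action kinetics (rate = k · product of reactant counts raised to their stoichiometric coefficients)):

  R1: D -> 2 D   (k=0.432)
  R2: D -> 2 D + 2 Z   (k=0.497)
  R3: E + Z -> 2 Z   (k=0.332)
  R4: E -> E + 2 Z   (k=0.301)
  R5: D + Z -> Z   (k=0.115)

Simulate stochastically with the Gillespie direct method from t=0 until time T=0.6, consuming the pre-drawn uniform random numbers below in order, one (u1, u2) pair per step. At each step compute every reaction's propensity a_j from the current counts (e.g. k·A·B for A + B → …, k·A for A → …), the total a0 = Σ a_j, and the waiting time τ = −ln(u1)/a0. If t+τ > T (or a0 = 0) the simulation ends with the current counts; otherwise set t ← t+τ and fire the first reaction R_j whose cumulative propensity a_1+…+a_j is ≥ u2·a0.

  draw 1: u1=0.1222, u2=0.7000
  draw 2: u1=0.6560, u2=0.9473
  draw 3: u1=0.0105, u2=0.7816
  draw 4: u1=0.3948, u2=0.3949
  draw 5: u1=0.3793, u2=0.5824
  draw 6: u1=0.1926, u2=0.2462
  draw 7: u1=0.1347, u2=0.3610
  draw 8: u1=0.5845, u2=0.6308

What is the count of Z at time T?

Z at T = 10

t=0.000: D=5 E=9 Z=4
Draw 1: a1=2.160, a2=2.485, a3=11.952, a4=2.709, a5=2.300, a0=21.606; τ=−ln(0.1222)/21.606=0.097 → t=0.097; u2·a0=0.7000·21.606=15.124; a1+a2=4.645 < 15.124 ≤ a1+…+a3=16.597 → R3 fires; D=5 E=8 Z=5
Draw 2: a1=2.160, a2=2.485, a3=13.280, a4=2.408, a5=2.875, a0=23.208; τ=−ln(0.6560)/23.208=0.018 → t=0.115; u2·a0=0.9473·23.208=21.985; a1+…+a4=20.333 < 21.985 ≤ a1+…+a5=23.208 → R5 fires; D=4 E=8 Z=5
Draw 3: a1=1.728, a2=1.988, a3=13.280, a4=2.408, a5=2.300, a0=21.704; τ=−ln(0.0105)/21.704=0.210 → t=0.325; u2·a0=0.7816·21.704=16.964; a1+a2=3.716 < 16.964 ≤ a1+…+a3=16.996 → R3 fires; D=4 E=7 Z=6
Draw 4: a1=1.728, a2=1.988, a3=13.944, a4=2.107, a5=2.760, a0=22.527; τ=−ln(0.3948)/22.527=0.041 → t=0.367; u2·a0=0.3949·22.527=8.896; a1+a2=3.716 < 8.896 ≤ a1+…+a3=17.660 → R3 fires; D=4 E=6 Z=7
Draw 5: a1=1.728, a2=1.988, a3=13.944, a4=1.806, a5=3.220, a0=22.686; τ=−ln(0.3793)/22.686=0.043 → t=0.409; u2·a0=0.5824·22.686=13.212; a1+a2=3.716 < 13.212 ≤ a1+…+a3=17.660 → R3 fires; D=4 E=5 Z=8
Draw 6: a1=1.728, a2=1.988, a3=13.280, a4=1.505, a5=3.680, a0=22.181; τ=−ln(0.1926)/22.181=0.074 → t=0.484; u2·a0=0.2462·22.181=5.461; a1+a2=3.716 < 5.461 ≤ a1+…+a3=16.996 → R3 fires; D=4 E=4 Z=9
Draw 7: a1=1.728, a2=1.988, a3=11.952, a4=1.204, a5=4.140, a0=21.012; τ=−ln(0.1347)/21.012=0.095 → t=0.579; u2·a0=0.3610·21.012=7.585; a1+a2=3.716 < 7.585 ≤ a1+…+a3=15.668 → R3 fires; D=4 E=3 Z=10
Draw 8: a1=1.728, a2=1.988, a3=9.960, a4=0.903, a5=4.600, a0=19.179; τ=−ln(0.5845)/19.179=0.028 → t=0.607 > T=0.6: stop.
Read off Z at T=0.6: 10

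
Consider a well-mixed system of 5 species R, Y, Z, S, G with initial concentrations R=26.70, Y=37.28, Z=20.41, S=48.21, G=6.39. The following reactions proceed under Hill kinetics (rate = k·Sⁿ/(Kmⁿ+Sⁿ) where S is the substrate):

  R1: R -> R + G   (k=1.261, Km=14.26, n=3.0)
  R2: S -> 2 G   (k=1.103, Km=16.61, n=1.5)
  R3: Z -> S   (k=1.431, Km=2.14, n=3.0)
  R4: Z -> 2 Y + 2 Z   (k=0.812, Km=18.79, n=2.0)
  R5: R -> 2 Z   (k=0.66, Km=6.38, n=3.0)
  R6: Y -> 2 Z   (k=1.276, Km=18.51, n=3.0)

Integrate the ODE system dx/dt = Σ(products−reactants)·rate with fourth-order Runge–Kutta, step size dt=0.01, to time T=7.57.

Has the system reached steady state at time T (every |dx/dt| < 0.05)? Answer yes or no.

RK4 with dt=0.01: 757 steps to T=7.57. Trajectory (selected grid times):
t=0.00: R=26.70 Y=37.28 Z=20.41 S=48.21 G=6.39
t=0.84: R=26.15 Y=37.10 Z=22.60 S=48.64 G=8.85
t=1.68: R=25.61 Y=36.98 Z=24.81 S=49.07 G=11.30
t=2.52: R=25.06 Y=36.93 Z=27.05 S=49.49 G=13.75
t=3.36: R=24.52 Y=36.92 Z=29.32 S=49.92 G=16.19
t=4.21: R=23.97 Y=36.95 Z=31.63 S=50.35 G=18.66
t=5.05: R=23.42 Y=37.03 Z=33.94 S=50.77 G=21.09
t=5.89: R=22.88 Y=37.14 Z=36.26 S=51.19 G=23.51
t=6.73: R=22.34 Y=37.27 Z=38.59 S=51.61 G=25.92
t=7.57: R=21.80 Y=37.43 Z=40.94 S=52.03 G=28.32
Rates at T: R1=0.9851, R2=0.9344, R3=1.4308, R4=0.6707, R5=0.6438, R6=1.1383
dx/dt at T (Σ net stoichiometry × rate): R=-0.6438, Y=+0.2031, Z=+2.8043, S=+0.4964, G=+2.8540
Largest |dx/dt| is |+2.8540| (G) ≥ 0.05 → not steady.

Steady state at T: no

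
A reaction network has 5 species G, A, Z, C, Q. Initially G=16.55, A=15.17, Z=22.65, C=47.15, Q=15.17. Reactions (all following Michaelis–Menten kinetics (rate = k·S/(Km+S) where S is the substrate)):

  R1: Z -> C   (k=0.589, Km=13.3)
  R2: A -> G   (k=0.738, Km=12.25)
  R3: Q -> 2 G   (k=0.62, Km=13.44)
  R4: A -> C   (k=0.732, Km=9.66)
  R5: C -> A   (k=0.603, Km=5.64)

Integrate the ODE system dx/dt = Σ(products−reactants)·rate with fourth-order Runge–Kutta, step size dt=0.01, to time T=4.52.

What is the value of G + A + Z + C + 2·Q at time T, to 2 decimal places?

Check how each reaction changes W = G + A + Z + C + 2·Q (weight of products minus weight of reactants):
R1: Z -> C: (1·1) − (1·1) = 1 − 1 = 0
R2: A -> G: (1·1) − (1·1) = 1 − 1 = 0
R3: Q -> 2 G: (1·2) − (2·1) = 2 − 2 = 0
R4: A -> C: (1·1) − (1·1) = 1 − 1 = 0
R5: C -> A: (1·1) − (1·1) = 1 − 1 = 0
Every reaction leaves W unchanged, so W is conserved and no simulation is needed: W(T) = W(0) = 16.55 + 15.17 + 22.65 + 47.15 + 2·15.17 = 131.86

Value at T = 131.86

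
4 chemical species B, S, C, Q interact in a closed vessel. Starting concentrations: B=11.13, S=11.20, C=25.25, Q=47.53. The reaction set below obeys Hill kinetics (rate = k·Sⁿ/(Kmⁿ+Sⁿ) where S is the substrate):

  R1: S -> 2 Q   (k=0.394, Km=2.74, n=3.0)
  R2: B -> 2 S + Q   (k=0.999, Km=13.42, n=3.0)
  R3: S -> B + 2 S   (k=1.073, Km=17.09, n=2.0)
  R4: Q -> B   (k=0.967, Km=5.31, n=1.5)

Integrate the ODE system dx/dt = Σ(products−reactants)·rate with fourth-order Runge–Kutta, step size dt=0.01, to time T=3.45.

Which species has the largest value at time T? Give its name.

Dominant species at T: Q

RK4 with dt=0.01: 345 steps to T=3.45. Trajectory (selected grid times):
t=0.00: B=11.13 S=11.20 C=25.25 Q=47.53
t=0.38: B=11.47 S=11.46 C=25.25 Q=47.61
t=0.77: B=11.81 S=11.75 C=25.25 Q=47.71
t=1.15: B=12.14 S=12.05 C=25.25 Q=47.81
t=1.53: B=12.47 S=12.37 C=25.25 Q=47.91
t=1.92: B=12.80 S=12.72 C=25.25 Q=48.03
t=2.30: B=13.12 S=13.08 C=25.25 Q=48.15
t=2.68: B=13.44 S=13.46 C=25.25 Q=48.28
t=3.07: B=13.77 S=13.86 C=25.25 Q=48.42
t=3.45: B=14.09 S=14.28 C=25.25 Q=48.56
At T=3.45: B=14.09 S=14.28 C=25.25 Q=48.56; the largest is Q.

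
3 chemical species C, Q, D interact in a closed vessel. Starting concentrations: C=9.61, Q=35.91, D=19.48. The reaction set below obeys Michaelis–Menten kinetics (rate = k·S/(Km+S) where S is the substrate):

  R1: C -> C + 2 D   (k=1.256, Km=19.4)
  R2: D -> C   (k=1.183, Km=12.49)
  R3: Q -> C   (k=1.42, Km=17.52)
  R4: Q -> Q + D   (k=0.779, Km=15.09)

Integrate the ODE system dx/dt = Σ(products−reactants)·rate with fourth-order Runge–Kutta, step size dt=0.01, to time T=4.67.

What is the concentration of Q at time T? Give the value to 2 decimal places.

Q at T = 31.55

RK4 with dt=0.01: 467 steps to T=4.67. Trajectory (selected grid times):
t=0.00: C=9.61 Q=35.91 D=19.48
t=0.52: C=10.48 Q=35.41 D=19.83
t=1.04: C=11.35 Q=34.92 D=20.21
t=1.56: C=12.23 Q=34.43 D=20.60
t=2.08: C=13.10 Q=33.94 D=21.02
t=2.59: C=13.95 Q=33.47 D=21.44
t=3.11: C=14.83 Q=32.98 D=21.88
t=3.63: C=15.70 Q=32.50 D=22.34
t=4.15: C=16.58 Q=32.02 D=22.81
t=4.67: C=17.45 Q=31.55 D=23.30
Read off Q at T=4.67: 31.55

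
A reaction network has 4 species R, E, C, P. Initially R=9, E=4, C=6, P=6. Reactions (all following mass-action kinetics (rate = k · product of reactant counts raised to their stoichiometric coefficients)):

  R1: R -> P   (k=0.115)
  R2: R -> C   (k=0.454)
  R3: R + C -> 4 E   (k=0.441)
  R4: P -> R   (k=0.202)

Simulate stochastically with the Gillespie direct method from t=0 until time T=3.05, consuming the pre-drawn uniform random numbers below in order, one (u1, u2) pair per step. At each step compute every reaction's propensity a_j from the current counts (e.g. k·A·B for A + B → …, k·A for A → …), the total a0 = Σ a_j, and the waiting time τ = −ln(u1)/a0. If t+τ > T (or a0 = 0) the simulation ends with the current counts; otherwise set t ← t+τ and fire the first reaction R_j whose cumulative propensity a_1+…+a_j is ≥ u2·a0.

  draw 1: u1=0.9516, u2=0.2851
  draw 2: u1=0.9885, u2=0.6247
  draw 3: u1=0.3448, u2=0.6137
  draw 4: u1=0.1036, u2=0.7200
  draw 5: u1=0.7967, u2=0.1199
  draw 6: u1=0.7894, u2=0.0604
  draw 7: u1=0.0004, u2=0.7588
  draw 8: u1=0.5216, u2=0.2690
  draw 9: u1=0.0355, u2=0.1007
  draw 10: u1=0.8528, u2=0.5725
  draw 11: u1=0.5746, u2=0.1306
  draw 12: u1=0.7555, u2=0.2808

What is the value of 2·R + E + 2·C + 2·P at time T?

Check how each reaction changes W = 2·R + E + 2·C + 2·P (weight of products minus weight of reactants):
R1: R -> P: (2·1) − (2·1) = 2 − 2 = 0
R2: R -> C: (2·1) − (2·1) = 2 − 2 = 0
R3: R + C -> 4 E: (1·4) − (2·1 + 2·1) = 4 − 4 = 0
R4: P -> R: (2·1) − (2·1) = 2 − 2 = 0
Every reaction leaves W unchanged, so W is conserved and no simulation is needed: W(T) = W(0) = 2·9 + 4 + 2·6 + 2·6 = 46

Value at T = 46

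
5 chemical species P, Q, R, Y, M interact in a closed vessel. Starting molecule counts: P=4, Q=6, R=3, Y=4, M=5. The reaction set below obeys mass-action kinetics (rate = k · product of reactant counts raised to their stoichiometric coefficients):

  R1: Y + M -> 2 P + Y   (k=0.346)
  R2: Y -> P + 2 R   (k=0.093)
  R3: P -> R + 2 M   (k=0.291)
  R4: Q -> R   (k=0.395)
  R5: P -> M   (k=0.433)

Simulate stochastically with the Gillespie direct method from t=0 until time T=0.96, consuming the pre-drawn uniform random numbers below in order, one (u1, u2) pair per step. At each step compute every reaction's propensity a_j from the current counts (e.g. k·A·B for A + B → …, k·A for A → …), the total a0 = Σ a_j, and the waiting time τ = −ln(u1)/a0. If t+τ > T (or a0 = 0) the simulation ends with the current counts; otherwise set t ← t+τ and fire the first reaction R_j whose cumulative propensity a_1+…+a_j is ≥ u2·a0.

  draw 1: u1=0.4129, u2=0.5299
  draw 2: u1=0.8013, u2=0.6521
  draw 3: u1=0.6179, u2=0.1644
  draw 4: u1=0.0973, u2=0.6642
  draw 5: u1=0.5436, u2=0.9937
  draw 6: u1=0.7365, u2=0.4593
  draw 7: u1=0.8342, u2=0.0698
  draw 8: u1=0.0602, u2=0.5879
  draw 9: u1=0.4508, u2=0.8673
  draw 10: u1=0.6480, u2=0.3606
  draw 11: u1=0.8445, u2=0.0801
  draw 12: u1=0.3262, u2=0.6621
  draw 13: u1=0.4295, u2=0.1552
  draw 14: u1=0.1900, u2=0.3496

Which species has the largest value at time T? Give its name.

Dominant species at T: P

t=0.000: P=4 Q=6 R=3 Y=4 M=5
Draw 1: a1=6.920, a2=0.372, a3=1.164, a4=2.370, a5=1.732, a0=12.558; τ=−ln(0.4129)/12.558=0.070 → t=0.070; u2·a0=0.5299·12.558=6.654 ≤ a1=6.920 → R1 fires; P=6 Q=6 R=3 Y=4 M=4
Draw 2: a1=5.536, a2=0.372, a3=1.746, a4=2.370, a5=2.598, a0=12.622; τ=−ln(0.8013)/12.622=0.018 → t=0.088; u2·a0=0.6521·12.622=8.231; a1+…+a3=7.654 < 8.231 ≤ a1+…+a4=10.024 → R4 fires; P=6 Q=5 R=4 Y=4 M=4
Draw 3: a1=5.536, a2=0.372, a3=1.746, a4=1.975, a5=2.598, a0=12.227; τ=−ln(0.6179)/12.227=0.039 → t=0.127; u2·a0=0.1644·12.227=2.010 ≤ a1=5.536 → R1 fires; P=8 Q=5 R=4 Y=4 M=3
Draw 4: a1=4.152, a2=0.372, a3=2.328, a4=1.975, a5=3.464, a0=12.291; τ=−ln(0.0973)/12.291=0.190 → t=0.317; u2·a0=0.6642·12.291=8.164; a1+…+a3=6.852 < 8.164 ≤ a1+…+a4=8.827 → R4 fires; P=8 Q=4 R=5 Y=4 M=3
Draw 5: a1=4.152, a2=0.372, a3=2.328, a4=1.580, a5=3.464, a0=11.896; τ=−ln(0.5436)/11.896=0.051 → t=0.368; u2·a0=0.9937·11.896=11.821; a1+…+a4=8.432 < 11.821 ≤ a1+…+a5=11.896 → R5 fires; P=7 Q=4 R=5 Y=4 M=4
Draw 6: a1=5.536, a2=0.372, a3=2.037, a4=1.580, a5=3.031, a0=12.556; τ=−ln(0.7365)/12.556=0.024 → t=0.393; u2·a0=0.4593·12.556=5.767; a1=5.536 < 5.767 ≤ a1+a2=5.908 → R2 fires; P=8 Q=4 R=7 Y=3 M=4
Draw 7: a1=4.152, a2=0.279, a3=2.328, a4=1.580, a5=3.464, a0=11.803; τ=−ln(0.8342)/11.803=0.015 → t=0.408; u2·a0=0.0698·11.803=0.824 ≤ a1=4.152 → R1 fires; P=10 Q=4 R=7 Y=3 M=3
Draw 8: a1=3.114, a2=0.279, a3=2.910, a4=1.580, a5=4.330, a0=12.213; τ=−ln(0.0602)/12.213=0.230 → t=0.638; u2·a0=0.5879·12.213=7.180; a1+…+a3=6.303 < 7.180 ≤ a1+…+a4=7.883 → R4 fires; P=10 Q=3 R=8 Y=3 M=3
Draw 9: a1=3.114, a2=0.279, a3=2.910, a4=1.185, a5=4.330, a0=11.818; τ=−ln(0.4508)/11.818=0.067 → t=0.705; u2·a0=0.8673·11.818=10.250; a1+…+a4=7.488 < 10.250 ≤ a1+…+a5=11.818 → R5 fires; P=9 Q=3 R=8 Y=3 M=4
Draw 10: a1=4.152, a2=0.279, a3=2.619, a4=1.185, a5=3.897, a0=12.132; τ=−ln(0.6480)/12.132=0.036 → t=0.741; u2·a0=0.3606·12.132=4.375; a1=4.152 < 4.375 ≤ a1+a2=4.431 → R2 fires; P=10 Q=3 R=10 Y=2 M=4
Draw 11: a1=2.768, a2=0.186, a3=2.910, a4=1.185, a5=4.330, a0=11.379; τ=−ln(0.8445)/11.379=0.015 → t=0.756; u2·a0=0.0801·11.379=0.911 ≤ a1=2.768 → R1 fires; P=12 Q=3 R=10 Y=2 M=3
Draw 12: a1=2.076, a2=0.186, a3=3.492, a4=1.185, a5=5.196, a0=12.135; τ=−ln(0.3262)/12.135=0.092 → t=0.848; u2·a0=0.6621·12.135=8.035; a1+…+a4=6.939 < 8.035 ≤ a1+…+a5=12.135 → R5 fires; P=11 Q=3 R=10 Y=2 M=4
Draw 13: a1=2.768, a2=0.186, a3=3.201, a4=1.185, a5=4.763, a0=12.103; τ=−ln(0.4295)/12.103=0.070 → t=0.918; u2·a0=0.1552·12.103=1.878 ≤ a1=2.768 → R1 fires; P=13 Q=3 R=10 Y=2 M=3
Draw 14: a1=2.076, a2=0.186, a3=3.783, a4=1.185, a5=5.629, a0=12.859; τ=−ln(0.1900)/12.859=0.129 → t=1.047 > T=0.96: stop.
At T=0.96: P=13 Q=3 R=10 Y=2 M=3; the largest is P.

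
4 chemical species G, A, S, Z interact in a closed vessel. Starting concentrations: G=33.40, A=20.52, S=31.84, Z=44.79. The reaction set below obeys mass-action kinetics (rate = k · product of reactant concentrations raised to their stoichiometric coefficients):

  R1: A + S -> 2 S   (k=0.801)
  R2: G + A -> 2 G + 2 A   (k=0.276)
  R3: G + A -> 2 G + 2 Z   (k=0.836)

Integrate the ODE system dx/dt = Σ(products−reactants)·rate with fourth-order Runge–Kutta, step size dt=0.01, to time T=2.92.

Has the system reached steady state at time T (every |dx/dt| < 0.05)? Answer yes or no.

Steady state at T: yes

RK4 with dt=0.01: 292 steps to T=2.92. Trajectory (selected grid times):
t=0.00: G=33.40 A=20.52 S=31.84 Z=44.79
t=0.32: G=51.27 A=0.00 S=43.36 Z=71.67
t=0.65: G=51.27 A=0.00 S=43.36 Z=71.67
t=0.97: G=51.27 A=0.00 S=43.36 Z=71.67
t=1.30: G=51.27 A=0.00 S=43.36 Z=71.67
t=1.62: G=51.27 A=0.00 S=43.36 Z=71.67
t=1.95: G=51.27 A=0.00 S=43.36 Z=71.67
t=2.27: G=51.27 A=0.00 S=43.36 Z=71.67
t=2.60: G=51.27 A=0.00 S=43.36 Z=71.67
t=2.92: G=51.27 A=0.00 S=43.36 Z=71.67
Rates at T: R1=0.0000, R2=0.0000, R3=0.0000
dx/dt at T (Σ net stoichiometry × rate): G=+0.0000, A=-0.0000, S=+0.0000, Z=+0.0000
Largest |dx/dt| is |+0.0000| (Z) < 0.05 → steady.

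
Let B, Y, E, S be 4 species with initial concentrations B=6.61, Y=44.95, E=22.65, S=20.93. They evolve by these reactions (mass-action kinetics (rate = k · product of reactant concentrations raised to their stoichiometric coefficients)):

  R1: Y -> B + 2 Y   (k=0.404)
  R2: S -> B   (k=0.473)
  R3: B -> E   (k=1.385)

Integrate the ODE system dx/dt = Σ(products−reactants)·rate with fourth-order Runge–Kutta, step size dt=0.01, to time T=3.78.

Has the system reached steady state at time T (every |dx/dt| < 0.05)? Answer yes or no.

Steady state at T: no

RK4 with dt=0.01: 378 steps to T=3.78. Trajectory (selected grid times):
t=0.00: B=6.61 Y=44.95 E=22.65 S=20.93
t=0.42: B=12.88 Y=53.26 E=28.46 S=17.16
t=0.84: B=17.05 Y=63.11 E=37.23 S=14.07
t=1.26: B=20.36 Y=74.78 E=48.13 S=11.53
t=1.68: B=23.51 Y=88.61 E=60.89 S=9.45
t=2.10: B=26.95 Y=105.00 E=75.54 S=7.75
t=2.52: B=30.95 Y=124.42 E=92.35 S=6.35
t=2.94: B=35.75 Y=147.42 E=111.71 S=5.21
t=3.36: B=41.53 Y=174.69 E=134.13 S=4.27
t=3.78: B=48.48 Y=206.99 E=160.25 S=3.50
Rates at T: R1=83.6240, R2=1.6563, R3=67.1488
dx/dt at T (Σ net stoichiometry × rate): B=+18.1315, Y=+83.6240, E=+67.1488, S=-1.6563
Largest |dx/dt| is |+83.6240| (Y) ≥ 0.05 → not steady.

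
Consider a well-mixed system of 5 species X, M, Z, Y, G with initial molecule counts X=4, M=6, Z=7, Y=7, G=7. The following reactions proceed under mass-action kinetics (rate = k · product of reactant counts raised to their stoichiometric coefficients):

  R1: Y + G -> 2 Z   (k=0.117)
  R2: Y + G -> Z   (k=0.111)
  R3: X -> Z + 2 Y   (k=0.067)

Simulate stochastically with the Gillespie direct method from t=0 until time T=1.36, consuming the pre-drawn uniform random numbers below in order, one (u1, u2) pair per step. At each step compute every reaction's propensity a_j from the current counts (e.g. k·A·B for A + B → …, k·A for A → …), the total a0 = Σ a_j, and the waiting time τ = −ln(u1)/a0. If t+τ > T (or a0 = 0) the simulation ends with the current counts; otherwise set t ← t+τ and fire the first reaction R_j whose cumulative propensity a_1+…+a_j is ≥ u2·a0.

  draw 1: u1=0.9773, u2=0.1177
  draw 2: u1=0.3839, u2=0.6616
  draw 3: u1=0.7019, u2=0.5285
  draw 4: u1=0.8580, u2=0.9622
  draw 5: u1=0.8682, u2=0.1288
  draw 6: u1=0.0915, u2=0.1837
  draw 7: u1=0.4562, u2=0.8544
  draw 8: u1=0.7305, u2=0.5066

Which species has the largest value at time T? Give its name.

t=0.000: X=4 M=6 Z=7 Y=7 G=7
Draw 1: a1=5.733, a2=5.439, a3=0.268, a0=11.440; τ=−ln(0.9773)/11.440=0.002 → t=0.002; u2·a0=0.1177·11.440=1.346 ≤ a1=5.733 → R1 fires; X=4 M=6 Z=9 Y=6 G=6
Draw 2: a1=4.212, a2=3.996, a3=0.268, a0=8.476; τ=−ln(0.3839)/8.476=0.113 → t=0.115; u2·a0=0.6616·8.476=5.608; a1=4.212 < 5.608 ≤ a1+a2=8.208 → R2 fires; X=4 M=6 Z=10 Y=5 G=5
Draw 3: a1=2.925, a2=2.775, a3=0.268, a0=5.968; τ=−ln(0.7019)/5.968=0.059 → t=0.174; u2·a0=0.5285·5.968=3.154; a1=2.925 < 3.154 ≤ a1+a2=5.700 → R2 fires; X=4 M=6 Z=11 Y=4 G=4
Draw 4: a1=1.872, a2=1.776, a3=0.268, a0=3.916; τ=−ln(0.8580)/3.916=0.039 → t=0.213; u2·a0=0.9622·3.916=3.768; a1+a2=3.648 < 3.768 ≤ a1+…+a3=3.916 → R3 fires; X=3 M=6 Z=12 Y=6 G=4
Draw 5: a1=2.808, a2=2.664, a3=0.201, a0=5.673; τ=−ln(0.8682)/5.673=0.025 → t=0.238; u2·a0=0.1288·5.673=0.731 ≤ a1=2.808 → R1 fires; X=3 M=6 Z=14 Y=5 G=3
Draw 6: a1=1.755, a2=1.665, a3=0.201, a0=3.621; τ=−ln(0.0915)/3.621=0.660 → t=0.899; u2·a0=0.1837·3.621=0.665 ≤ a1=1.755 → R1 fires; X=3 M=6 Z=16 Y=4 G=2
Draw 7: a1=0.936, a2=0.888, a3=0.201, a0=2.025; τ=−ln(0.4562)/2.025=0.388 → t=1.286; u2·a0=0.8544·2.025=1.730; a1=0.936 < 1.730 ≤ a1+a2=1.824 → R2 fires; X=3 M=6 Z=17 Y=3 G=1
Draw 8: a1=0.351, a2=0.333, a3=0.201, a0=0.885; τ=−ln(0.7305)/0.885=0.355 → t=1.641 > T=1.36: stop.
At T=1.36: X=3 M=6 Z=17 Y=3 G=1; the largest is Z.

Dominant species at T: Z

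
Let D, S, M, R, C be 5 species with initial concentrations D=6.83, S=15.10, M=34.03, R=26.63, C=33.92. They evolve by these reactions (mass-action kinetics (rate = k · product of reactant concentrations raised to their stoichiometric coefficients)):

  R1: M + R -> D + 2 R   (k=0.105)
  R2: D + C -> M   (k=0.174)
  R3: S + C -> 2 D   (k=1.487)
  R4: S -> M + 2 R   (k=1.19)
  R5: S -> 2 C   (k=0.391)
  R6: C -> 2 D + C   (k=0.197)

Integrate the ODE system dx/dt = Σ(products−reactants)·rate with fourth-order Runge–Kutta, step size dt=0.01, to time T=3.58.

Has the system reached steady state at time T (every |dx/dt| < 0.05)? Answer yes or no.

Steady state at T: yes

RK4 with dt=0.01: 358 steps to T=3.58. Trajectory (selected grid times):
t=0.00: D=6.83 S=15.10 M=34.03 R=26.63 C=33.92
t=0.40: D=63.01 S=0.07 M=8.27 R=73.22 C=0.74
t=0.80: D=70.97 S=0.04 M=0.37 R=81.93 C=0.01
t=1.19: D=71.33 S=0.02 M=0.02 R=82.33 C=0.00
t=1.59: D=71.35 S=0.01 M=0.00 R=82.37 C=0.00
t=1.99: D=71.36 S=0.01 M=0.00 R=82.38 C=0.00
t=2.39: D=71.36 S=0.00 M=0.00 R=82.39 C=0.00
t=2.78: D=71.36 S=0.00 M=0.00 R=82.39 C=0.00
t=3.18: D=71.36 S=0.00 M=0.00 R=82.40 C=0.00
t=3.58: D=71.36 S=0.00 M=0.00 R=82.40 C=0.00
Rates at T: R1=0.0011, R2=0.0004, R3=0.0000, R4=0.0005, R5=0.0002, R6=0.0000
dx/dt at T (Σ net stoichiometry × rate): D=+0.0007, S=-0.0007, M=-0.0002, R=+0.0021, C=-0.0000
Largest |dx/dt| is |+0.0021| (R) < 0.05 → steady.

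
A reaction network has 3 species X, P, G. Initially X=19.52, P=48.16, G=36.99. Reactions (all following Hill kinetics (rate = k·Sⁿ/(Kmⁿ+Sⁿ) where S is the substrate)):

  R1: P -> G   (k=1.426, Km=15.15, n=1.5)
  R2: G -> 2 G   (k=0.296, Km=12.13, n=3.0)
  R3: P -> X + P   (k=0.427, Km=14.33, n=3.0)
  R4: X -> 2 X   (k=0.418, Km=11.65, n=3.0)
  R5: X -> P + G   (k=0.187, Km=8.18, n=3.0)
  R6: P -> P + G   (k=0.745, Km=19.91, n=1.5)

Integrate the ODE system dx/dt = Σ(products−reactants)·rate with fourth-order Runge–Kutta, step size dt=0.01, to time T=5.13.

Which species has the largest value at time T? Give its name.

Dominant species at T: G

RK4 with dt=0.01: 513 steps to T=5.13. Trajectory (selected grid times):
t=0.00: X=19.52 P=48.16 G=36.99
t=0.57: X=19.85 P=47.57 G=38.28
t=1.14: X=20.19 P=46.98 G=39.56
t=1.71: X=20.53 P=46.40 G=40.84
t=2.28: X=20.87 P=45.81 G=42.12
t=2.85: X=21.21 P=45.23 G=43.40
t=3.42: X=21.55 P=44.65 G=44.68
t=3.99: X=21.89 P=44.08 G=45.95
t=4.56: X=22.23 P=43.50 G=47.21
t=5.13: X=22.57 P=42.93 G=48.48
At T=5.13: X=22.57 P=42.93 G=48.48; the largest is G.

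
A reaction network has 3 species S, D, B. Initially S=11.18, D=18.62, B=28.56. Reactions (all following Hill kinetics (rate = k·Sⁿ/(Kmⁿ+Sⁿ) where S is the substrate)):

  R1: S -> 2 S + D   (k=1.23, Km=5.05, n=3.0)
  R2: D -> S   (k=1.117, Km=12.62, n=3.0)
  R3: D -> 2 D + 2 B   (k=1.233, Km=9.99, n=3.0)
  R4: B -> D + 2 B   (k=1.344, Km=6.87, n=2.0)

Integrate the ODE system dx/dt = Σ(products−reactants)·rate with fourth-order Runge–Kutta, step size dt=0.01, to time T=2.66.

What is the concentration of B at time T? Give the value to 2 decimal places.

RK4 with dt=0.01: 266 steps to T=2.66. Trajectory (selected grid times):
t=0.00: S=11.18 D=18.62 B=28.56
t=0.30: S=11.78 D=19.41 B=29.59
t=0.59: S=12.37 D=20.17 B=30.59
t=0.89: S=12.99 D=20.96 B=31.64
t=1.18: S=13.59 D=21.73 B=32.66
t=1.48: S=14.23 D=22.52 B=33.73
t=1.77: S=14.85 D=23.29 B=34.76
t=2.07: S=15.50 D=24.09 B=35.84
t=2.36: S=16.13 D=24.86 B=36.88
t=2.66: S=16.78 D=25.66 B=37.97
Read off B at T=2.66: 37.97

B at T = 37.97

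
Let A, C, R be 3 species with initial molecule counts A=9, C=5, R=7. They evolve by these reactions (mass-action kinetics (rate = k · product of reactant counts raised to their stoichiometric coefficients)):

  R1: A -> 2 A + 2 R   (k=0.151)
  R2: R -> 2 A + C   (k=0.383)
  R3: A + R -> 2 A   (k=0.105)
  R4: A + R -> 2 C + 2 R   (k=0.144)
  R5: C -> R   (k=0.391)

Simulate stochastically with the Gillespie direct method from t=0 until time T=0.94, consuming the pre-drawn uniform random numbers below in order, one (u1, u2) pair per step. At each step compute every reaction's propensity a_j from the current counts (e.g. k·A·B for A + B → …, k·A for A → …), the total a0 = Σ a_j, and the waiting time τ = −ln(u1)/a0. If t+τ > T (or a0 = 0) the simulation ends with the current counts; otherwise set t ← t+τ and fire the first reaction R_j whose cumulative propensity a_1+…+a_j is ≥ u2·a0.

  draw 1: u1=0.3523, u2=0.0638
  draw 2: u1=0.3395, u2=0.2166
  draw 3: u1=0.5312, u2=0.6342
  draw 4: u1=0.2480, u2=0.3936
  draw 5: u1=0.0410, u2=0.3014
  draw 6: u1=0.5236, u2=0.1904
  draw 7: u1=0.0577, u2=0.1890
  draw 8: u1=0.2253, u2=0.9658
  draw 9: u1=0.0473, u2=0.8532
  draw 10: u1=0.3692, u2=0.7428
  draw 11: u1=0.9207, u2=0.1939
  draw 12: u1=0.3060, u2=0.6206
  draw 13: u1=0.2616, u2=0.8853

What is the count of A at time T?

A at T = 15

t=0.000: A=9 C=5 R=7
Draw 1: a1=1.359, a2=2.681, a3=6.615, a4=9.072, a5=1.955, a0=21.682; τ=−ln(0.3523)/21.682=0.048 → t=0.048; u2·a0=0.0638·21.682=1.383; a1=1.359 < 1.383 ≤ a1+a2=4.040 → R2 fires; A=11 C=6 R=6
Draw 2: a1=1.661, a2=2.298, a3=6.930, a4=9.504, a5=2.346, a0=22.739; τ=−ln(0.3395)/22.739=0.048 → t=0.096; u2·a0=0.2166·22.739=4.925; a1+a2=3.959 < 4.925 ≤ a1+…+a3=10.889 → R3 fires; A=12 C=6 R=5
Draw 3: a1=1.812, a2=1.915, a3=6.300, a4=8.640, a5=2.346, a0=21.013; τ=−ln(0.5312)/21.013=0.030 → t=0.126; u2·a0=0.6342·21.013=13.326; a1+…+a3=10.027 < 13.326 ≤ a1+…+a4=18.667 → R4 fires; A=11 C=8 R=6
Draw 4: a1=1.661, a2=2.298, a3=6.930, a4=9.504, a5=3.128, a0=23.521; τ=−ln(0.2480)/23.521=0.059 → t=0.185; u2·a0=0.3936·23.521=9.258; a1+a2=3.959 < 9.258 ≤ a1+…+a3=10.889 → R3 fires; A=12 C=8 R=5
Draw 5: a1=1.812, a2=1.915, a3=6.300, a4=8.640, a5=3.128, a0=21.795; τ=−ln(0.0410)/21.795=0.147 → t=0.332; u2·a0=0.3014·21.795=6.569; a1+a2=3.727 < 6.569 ≤ a1+…+a3=10.027 → R3 fires; A=13 C=8 R=4
Draw 6: a1=1.963, a2=1.532, a3=5.460, a4=7.488, a5=3.128, a0=19.571; τ=−ln(0.5236)/19.571=0.033 → t=0.365; u2·a0=0.1904·19.571=3.726; a1+a2=3.495 < 3.726 ≤ a1+…+a3=8.955 → R3 fires; A=14 C=8 R=3
Draw 7: a1=2.114, a2=1.149, a3=4.410, a4=6.048, a5=3.128, a0=16.849; τ=−ln(0.0577)/16.849=0.169 → t=0.534; u2·a0=0.1890·16.849=3.184; a1=2.114 < 3.184 ≤ a1+a2=3.263 → R2 fires; A=16 C=9 R=2
Draw 8: a1=2.416, a2=0.766, a3=3.360, a4=4.608, a5=3.519, a0=14.669; τ=−ln(0.2253)/14.669=0.102 → t=0.636; u2·a0=0.9658·14.669=14.167; a1+…+a4=11.150 < 14.167 ≤ a1+…+a5=14.669 → R5 fires; A=16 C=8 R=3
Draw 9: a1=2.416, a2=1.149, a3=5.040, a4=6.912, a5=3.128, a0=18.645; τ=−ln(0.0473)/18.645=0.164 → t=0.799; u2·a0=0.8532·18.645=15.908; a1+…+a4=15.517 < 15.908 ≤ a1+…+a5=18.645 → R5 fires; A=16 C=7 R=4
Draw 10: a1=2.416, a2=1.532, a3=6.720, a4=9.216, a5=2.737, a0=22.621; τ=−ln(0.3692)/22.621=0.044 → t=0.843; u2·a0=0.7428·22.621=16.803; a1+…+a3=10.668 < 16.803 ≤ a1+…+a4=19.884 → R4 fires; A=15 C=9 R=5
Draw 11: a1=2.265, a2=1.915, a3=7.875, a4=10.800, a5=3.519, a0=26.374; τ=−ln(0.9207)/26.374=0.003 → t=0.846; u2·a0=0.1939·26.374=5.114; a1+a2=4.180 < 5.114 ≤ a1+…+a3=12.055 → R3 fires; A=16 C=9 R=4
Draw 12: a1=2.416, a2=1.532, a3=6.720, a4=9.216, a5=3.519, a0=23.403; τ=−ln(0.3060)/23.403=0.051 → t=0.897; u2·a0=0.6206·23.403=14.524; a1+…+a3=10.668 < 14.524 ≤ a1+…+a4=19.884 → R4 fires; A=15 C=11 R=5
Draw 13: a1=2.265, a2=1.915, a3=7.875, a4=10.800, a5=4.301, a0=27.156; τ=−ln(0.2616)/27.156=0.049 → t=0.946 > T=0.94: stop.
Read off A at T=0.94: 15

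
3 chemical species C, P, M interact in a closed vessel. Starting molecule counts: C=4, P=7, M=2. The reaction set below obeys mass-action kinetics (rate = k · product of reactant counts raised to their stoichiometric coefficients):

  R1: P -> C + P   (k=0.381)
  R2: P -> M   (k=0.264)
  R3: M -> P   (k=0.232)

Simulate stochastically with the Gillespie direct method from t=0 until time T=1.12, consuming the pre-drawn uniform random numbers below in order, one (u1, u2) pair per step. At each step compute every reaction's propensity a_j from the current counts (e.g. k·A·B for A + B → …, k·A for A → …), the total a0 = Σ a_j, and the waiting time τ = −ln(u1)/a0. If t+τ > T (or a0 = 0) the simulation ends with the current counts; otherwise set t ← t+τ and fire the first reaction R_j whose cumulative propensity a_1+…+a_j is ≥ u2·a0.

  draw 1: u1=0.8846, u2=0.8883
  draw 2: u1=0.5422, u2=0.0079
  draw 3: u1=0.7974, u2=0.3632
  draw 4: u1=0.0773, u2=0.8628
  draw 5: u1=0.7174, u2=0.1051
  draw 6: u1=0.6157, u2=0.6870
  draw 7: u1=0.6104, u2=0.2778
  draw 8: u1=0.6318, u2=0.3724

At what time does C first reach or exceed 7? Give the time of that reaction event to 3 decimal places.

Threshold first reached at t = 0.836

t=0.000: C=4 P=7 M=2
Draw 1: a1=2.667, a2=1.848, a3=0.464, a0=4.979; τ=−ln(0.8846)/4.979=0.025 → t=0.025; u2·a0=0.8883·4.979=4.423; a1=2.667 < 4.423 ≤ a1+a2=4.515 → R2 fires; C=4 P=6 M=3
Draw 2: a1=2.286, a2=1.584, a3=0.696, a0=4.566; τ=−ln(0.5422)/4.566=0.134 → t=0.159; u2·a0=0.0079·4.566=0.036 ≤ a1=2.286 → R1 fires; C=5 P=6 M=3
Draw 3: a1=2.286, a2=1.584, a3=0.696, a0=4.566; τ=−ln(0.7974)/4.566=0.050 → t=0.208; u2·a0=0.3632·4.566=1.658 ≤ a1=2.286 → R1 fires; C=6 P=6 M=3
Draw 4: a1=2.286, a2=1.584, a3=0.696, a0=4.566; τ=−ln(0.0773)/4.566=0.561 → t=0.769; u2·a0=0.8628·4.566=3.940; a1+a2=3.870 < 3.940 ≤ a1+…+a3=4.566 → R3 fires; C=6 P=7 M=2
Draw 5: a1=2.667, a2=1.848, a3=0.464, a0=4.979; τ=−ln(0.7174)/4.979=0.067 → t=0.836; u2·a0=0.1051·4.979=0.523 ≤ a1=2.667 → R1 fires; C=7 P=7 M=2
Draw 6: a1=2.667, a2=1.848, a3=0.464, a0=4.979; τ=−ln(0.6157)/4.979=0.097 → t=0.933; u2·a0=0.6870·4.979=3.421; a1=2.667 < 3.421 ≤ a1+a2=4.515 → R2 fires; C=7 P=6 M=3
Draw 7: a1=2.286, a2=1.584, a3=0.696, a0=4.566; τ=−ln(0.6104)/4.566=0.108 → t=1.041; u2·a0=0.2778·4.566=1.268 ≤ a1=2.286 → R1 fires; C=8 P=6 M=3
Draw 8: a1=2.286, a2=1.584, a3=0.696, a0=4.566; τ=−ln(0.6318)/4.566=0.101 → t=1.142 > T=1.12: stop.
C first becomes ≥ 7 when it reaches 7 at the event at t=0.836.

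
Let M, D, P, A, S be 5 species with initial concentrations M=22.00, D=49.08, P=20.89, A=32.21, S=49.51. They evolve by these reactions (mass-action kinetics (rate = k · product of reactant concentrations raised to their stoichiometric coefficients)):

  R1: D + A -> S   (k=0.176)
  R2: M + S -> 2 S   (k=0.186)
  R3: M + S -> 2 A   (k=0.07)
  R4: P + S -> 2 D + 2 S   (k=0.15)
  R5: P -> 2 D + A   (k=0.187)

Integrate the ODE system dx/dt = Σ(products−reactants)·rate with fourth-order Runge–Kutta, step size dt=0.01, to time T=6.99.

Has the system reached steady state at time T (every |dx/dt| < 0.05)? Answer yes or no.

RK4 with dt=0.01: 699 steps to T=6.99. Trajectory (selected grid times):
t=0.00: M=22.00 D=49.08 P=20.89 A=32.21 S=49.51
t=0.78: M=0.00 D=46.36 P=0.00 A=0.07 S=124.54
t=1.55: M=0.00 D=46.29 P=0.00 A=0.00 S=124.61
t=2.33: M=0.00 D=46.29 P=0.00 A=0.00 S=124.61
t=3.11: M=0.00 D=46.29 P=0.00 A=0.00 S=124.61
t=3.88: M=0.00 D=46.29 P=0.00 A=0.00 S=124.61
t=4.66: M=0.00 D=46.29 P=0.00 A=0.00 S=124.61
t=5.44: M=0.00 D=46.29 P=0.00 A=0.00 S=124.61
t=6.21: M=0.00 D=46.29 P=0.00 A=0.00 S=124.61
t=6.99: M=0.00 D=46.29 P=0.00 A=0.00 S=124.61
Rates at T: R1=0.0000, R2=0.0000, R3=0.0000, R4=0.0000, R5=0.0000
dx/dt at T (Σ net stoichiometry × rate): M=-0.0000, D=-0.0000, P=-0.0000, A=-0.0000, S=+0.0000
Largest |dx/dt| is |-0.0000| (D) < 0.05 → steady.

Steady state at T: yes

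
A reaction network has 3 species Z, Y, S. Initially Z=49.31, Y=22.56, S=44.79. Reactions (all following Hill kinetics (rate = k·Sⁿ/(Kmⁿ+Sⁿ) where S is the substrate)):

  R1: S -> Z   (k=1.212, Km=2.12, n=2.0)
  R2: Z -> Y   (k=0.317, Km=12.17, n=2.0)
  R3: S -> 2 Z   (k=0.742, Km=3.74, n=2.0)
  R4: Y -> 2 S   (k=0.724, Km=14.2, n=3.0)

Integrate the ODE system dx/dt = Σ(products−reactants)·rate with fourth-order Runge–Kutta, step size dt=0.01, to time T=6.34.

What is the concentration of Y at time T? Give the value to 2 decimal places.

RK4 with dt=0.01: 634 steps to T=6.34. Trajectory (selected grid times):
t=0.00: Z=49.31 Y=22.56 S=44.79
t=0.70: Z=50.98 Y=22.36 S=44.24
t=1.41: Z=52.67 Y=22.17 S=43.67
t=2.11: Z=54.34 Y=21.98 S=43.11
t=2.82: Z=56.03 Y=21.79 S=42.54
t=3.52: Z=57.69 Y=21.61 S=41.97
t=4.23: Z=59.38 Y=21.42 S=41.38
t=4.93: Z=61.04 Y=21.25 S=40.81
t=5.64: Z=62.73 Y=21.07 S=40.21
t=6.34: Z=64.39 Y=20.90 S=39.63
Read off Y at T=6.34: 20.90

Y at T = 20.90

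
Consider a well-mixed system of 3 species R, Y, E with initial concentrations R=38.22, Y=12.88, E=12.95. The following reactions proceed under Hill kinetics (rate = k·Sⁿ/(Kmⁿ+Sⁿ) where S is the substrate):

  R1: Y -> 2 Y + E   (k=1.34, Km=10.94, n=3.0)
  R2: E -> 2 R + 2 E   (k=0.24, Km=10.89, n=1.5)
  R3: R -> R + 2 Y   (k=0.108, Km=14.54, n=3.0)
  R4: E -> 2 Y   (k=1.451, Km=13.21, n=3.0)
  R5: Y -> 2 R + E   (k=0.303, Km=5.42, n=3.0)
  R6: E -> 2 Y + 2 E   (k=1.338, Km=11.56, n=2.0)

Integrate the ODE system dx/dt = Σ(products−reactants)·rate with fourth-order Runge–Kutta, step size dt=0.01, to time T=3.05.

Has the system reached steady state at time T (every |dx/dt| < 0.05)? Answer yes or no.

Steady state at T: no

RK4 with dt=0.01: 305 steps to T=3.05. Trajectory (selected grid times):
t=0.00: R=38.22 Y=12.88 E=12.95
t=0.34: R=38.51 Y=14.16 E=13.40
t=0.68: R=38.80 Y=15.50 E=13.88
t=1.02: R=39.09 Y=16.90 E=14.38
t=1.36: R=39.39 Y=18.37 E=14.89
t=1.69: R=39.69 Y=19.85 E=15.40
t=2.03: R=39.99 Y=21.42 E=15.93
t=2.37: R=40.30 Y=23.04 E=16.48
t=2.71: R=40.61 Y=24.70 E=17.03
t=3.05: R=40.93 Y=26.40 E=17.58
Rates at T: R1=1.2510, R2=0.1613, R3=0.1034, R4=1.0186, R5=0.3004, R6=0.9340
dx/dt at T (Σ net stoichiometry × rate): R=+0.9235, Y=+5.0626, E=+1.6281
Largest |dx/dt| is |+5.0626| (Y) ≥ 0.05 → not steady.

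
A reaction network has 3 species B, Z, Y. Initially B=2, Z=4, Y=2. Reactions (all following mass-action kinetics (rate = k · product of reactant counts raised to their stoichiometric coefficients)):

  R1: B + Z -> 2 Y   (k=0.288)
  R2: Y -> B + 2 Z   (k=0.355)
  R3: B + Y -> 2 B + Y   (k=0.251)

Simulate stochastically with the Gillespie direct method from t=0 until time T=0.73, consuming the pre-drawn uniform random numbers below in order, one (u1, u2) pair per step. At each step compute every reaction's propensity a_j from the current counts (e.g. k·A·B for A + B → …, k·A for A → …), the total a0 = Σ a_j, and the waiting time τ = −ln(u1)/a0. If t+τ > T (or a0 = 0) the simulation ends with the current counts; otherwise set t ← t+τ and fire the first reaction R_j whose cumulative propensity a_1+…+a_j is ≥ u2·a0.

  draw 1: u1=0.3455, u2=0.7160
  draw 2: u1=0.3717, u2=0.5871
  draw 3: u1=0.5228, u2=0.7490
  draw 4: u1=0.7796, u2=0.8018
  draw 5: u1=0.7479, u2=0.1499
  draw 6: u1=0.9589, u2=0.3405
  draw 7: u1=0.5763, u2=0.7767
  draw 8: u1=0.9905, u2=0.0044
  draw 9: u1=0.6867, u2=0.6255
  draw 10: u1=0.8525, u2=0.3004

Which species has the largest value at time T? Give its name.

t=0.000: B=2 Z=4 Y=2
Draw 1: a1=2.304, a2=0.710, a3=1.004, a0=4.018; τ=−ln(0.3455)/4.018=0.265 → t=0.265; u2·a0=0.7160·4.018=2.877; a1=2.304 < 2.877 ≤ a1+a2=3.014 → R2 fires; B=3 Z=6 Y=1
Draw 2: a1=5.184, a2=0.355, a3=0.753, a0=6.292; τ=−ln(0.3717)/6.292=0.157 → t=0.422; u2·a0=0.5871·6.292=3.694 ≤ a1=5.184 → R1 fires; B=2 Z=5 Y=3
Draw 3: a1=2.880, a2=1.065, a3=1.506, a0=5.451; τ=−ln(0.5228)/5.451=0.119 → t=0.541; u2·a0=0.7490·5.451=4.083; a1+a2=3.945 < 4.083 ≤ a1+…+a3=5.451 → R3 fires; B=3 Z=5 Y=3
Draw 4: a1=4.320, a2=1.065, a3=2.259, a0=7.644; τ=−ln(0.7796)/7.644=0.033 → t=0.573; u2·a0=0.8018·7.644=6.129; a1+a2=5.385 < 6.129 ≤ a1+…+a3=7.644 → R3 fires; B=4 Z=5 Y=3
Draw 5: a1=5.760, a2=1.065, a3=3.012, a0=9.837; τ=−ln(0.7479)/9.837=0.030 → t=0.603; u2·a0=0.1499·9.837=1.475 ≤ a1=5.760 → R1 fires; B=3 Z=4 Y=5
Draw 6: a1=3.456, a2=1.775, a3=3.765, a0=8.996; τ=−ln(0.9589)/8.996=0.005 → t=0.608; u2·a0=0.3405·8.996=3.063 ≤ a1=3.456 → R1 fires; B=2 Z=3 Y=7
Draw 7: a1=1.728, a2=2.485, a3=3.514, a0=7.727; τ=−ln(0.5763)/7.727=0.071 → t=0.679; u2·a0=0.7767·7.727=6.002; a1+a2=4.213 < 6.002 ≤ a1+…+a3=7.727 → R3 fires; B=3 Z=3 Y=7
Draw 8: a1=2.592, a2=2.485, a3=5.271, a0=10.348; τ=−ln(0.9905)/10.348=0.001 → t=0.680; u2·a0=0.0044·10.348=0.046 ≤ a1=2.592 → R1 fires; B=2 Z=2 Y=9
Draw 9: a1=1.152, a2=3.195, a3=4.518, a0=8.865; τ=−ln(0.6867)/8.865=0.042 → t=0.722; u2·a0=0.6255·8.865=5.545; a1+a2=4.347 < 5.545 ≤ a1+…+a3=8.865 → R3 fires; B=3 Z=2 Y=9
Draw 10: a1=1.728, a2=3.195, a3=6.777, a0=11.700; τ=−ln(0.8525)/11.700=0.014 → t=0.736 > T=0.73: stop.
At T=0.73: B=3 Z=2 Y=9; the largest is Y.

Dominant species at T: Y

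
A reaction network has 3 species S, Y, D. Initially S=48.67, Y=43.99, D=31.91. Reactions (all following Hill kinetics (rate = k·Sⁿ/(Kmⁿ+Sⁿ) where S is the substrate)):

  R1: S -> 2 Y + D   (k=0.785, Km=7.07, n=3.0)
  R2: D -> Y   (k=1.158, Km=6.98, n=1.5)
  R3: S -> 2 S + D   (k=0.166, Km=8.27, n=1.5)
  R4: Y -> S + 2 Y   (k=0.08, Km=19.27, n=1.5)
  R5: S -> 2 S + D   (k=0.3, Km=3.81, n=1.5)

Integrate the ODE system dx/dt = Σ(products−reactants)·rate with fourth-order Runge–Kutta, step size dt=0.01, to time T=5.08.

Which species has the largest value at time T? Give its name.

Dominant species at T: Y

RK4 with dt=0.01: 508 steps to T=5.08. Trajectory (selected grid times):
t=0.00: S=48.67 Y=43.99 D=31.91
t=0.56: S=48.52 Y=45.49 D=32.01
t=1.13: S=48.36 Y=47.02 D=32.11
t=1.69: S=48.21 Y=48.52 D=32.21
t=2.26: S=48.06 Y=50.05 D=32.32
t=2.82: S=47.91 Y=51.55 D=32.42
t=3.39: S=47.75 Y=53.08 D=32.52
t=3.95: S=47.60 Y=54.58 D=32.62
t=4.52: S=47.45 Y=56.11 D=32.72
t=5.08: S=47.30 Y=57.62 D=32.82
At T=5.08: S=47.30 Y=57.62 D=32.82; the largest is Y.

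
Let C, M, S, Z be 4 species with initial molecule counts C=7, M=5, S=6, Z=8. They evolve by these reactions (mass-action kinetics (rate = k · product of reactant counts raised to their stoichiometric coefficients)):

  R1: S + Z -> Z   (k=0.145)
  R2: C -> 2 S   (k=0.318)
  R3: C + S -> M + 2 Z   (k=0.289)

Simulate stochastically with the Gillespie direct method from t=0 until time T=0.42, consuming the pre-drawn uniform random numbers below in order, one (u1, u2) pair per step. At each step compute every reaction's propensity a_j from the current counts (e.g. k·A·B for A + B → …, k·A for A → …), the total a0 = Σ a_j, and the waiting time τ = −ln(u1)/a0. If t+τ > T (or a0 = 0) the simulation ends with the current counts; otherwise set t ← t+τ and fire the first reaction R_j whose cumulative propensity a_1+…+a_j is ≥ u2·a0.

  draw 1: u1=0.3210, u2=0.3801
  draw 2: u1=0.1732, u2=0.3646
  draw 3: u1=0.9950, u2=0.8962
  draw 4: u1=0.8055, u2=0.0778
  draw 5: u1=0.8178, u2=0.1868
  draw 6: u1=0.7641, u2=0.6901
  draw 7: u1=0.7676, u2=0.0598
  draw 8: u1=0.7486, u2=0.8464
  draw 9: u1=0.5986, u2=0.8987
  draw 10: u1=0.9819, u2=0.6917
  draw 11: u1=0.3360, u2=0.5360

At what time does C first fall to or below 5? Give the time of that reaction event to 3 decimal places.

Threshold first reached at t = 0.123

t=0.000: C=7 M=5 S=6 Z=8
Draw 1: a1=6.960, a2=2.226, a3=12.138, a0=21.324; τ=−ln(0.3210)/21.324=0.053 → t=0.053; u2·a0=0.3801·21.324=8.105; a1=6.960 < 8.105 ≤ a1+a2=9.186 → R2 fires; C=6 M=5 S=8 Z=8
Draw 2: a1=9.280, a2=1.908, a3=13.872, a0=25.060; τ=−ln(0.1732)/25.060=0.070 → t=0.123; u2·a0=0.3646·25.060=9.137 ≤ a1=9.280 → R1 fires; C=6 M=5 S=7 Z=8
Draw 3: a1=8.120, a2=1.908, a3=12.138, a0=22.166; τ=−ln(0.9950)/22.166=0.000 → t=0.123; u2·a0=0.8962·22.166=19.865; a1+a2=10.028 < 19.865 ≤ a1+…+a3=22.166 → R3 fires; C=5 M=6 S=6 Z=10
Draw 4: a1=8.700, a2=1.590, a3=8.670, a0=18.960; τ=−ln(0.8055)/18.960=0.011 → t=0.135; u2·a0=0.0778·18.960=1.475 ≤ a1=8.700 → R1 fires; C=5 M=6 S=5 Z=10
Draw 5: a1=7.250, a2=1.590, a3=7.225, a0=16.065; τ=−ln(0.8178)/16.065=0.013 → t=0.147; u2·a0=0.1868·16.065=3.001 ≤ a1=7.250 → R1 fires; C=5 M=6 S=4 Z=10
Draw 6: a1=5.800, a2=1.590, a3=5.780, a0=13.170; τ=−ln(0.7641)/13.170=0.020 → t=0.168; u2·a0=0.6901·13.170=9.089; a1+a2=7.390 < 9.089 ≤ a1+…+a3=13.170 → R3 fires; C=4 M=7 S=3 Z=12
Draw 7: a1=5.220, a2=1.272, a3=3.468, a0=9.960; τ=−ln(0.7676)/9.960=0.027 → t=0.194; u2·a0=0.0598·9.960=0.596 ≤ a1=5.220 → R1 fires; C=4 M=7 S=2 Z=12
Draw 8: a1=3.480, a2=1.272, a3=2.312, a0=7.064; τ=−ln(0.7486)/7.064=0.041 → t=0.235; u2·a0=0.8464·7.064=5.979; a1+a2=4.752 < 5.979 ≤ a1+…+a3=7.064 → R3 fires; C=3 M=8 S=1 Z=14
Draw 9: a1=2.030, a2=0.954, a3=0.867, a0=3.851; τ=−ln(0.5986)/3.851=0.133 → t=0.369; u2·a0=0.8987·3.851=3.461; a1+a2=2.984 < 3.461 ≤ a1+…+a3=3.851 → R3 fires; C=2 M=9 S=0 Z=16
Draw 10: a1=0.000, a2=0.636, a3=0.000, a0=0.636; τ=−ln(0.9819)/0.636=0.029 → t=0.397; u2·a0=0.6917·0.636=0.440; a1=0.000 < 0.440 ≤ a1+a2=0.636 → R2 fires; C=1 M=9 S=2 Z=16
Draw 11: a1=4.640, a2=0.318, a3=0.578, a0=5.536; τ=−ln(0.3360)/5.536=0.197 → t=0.594 > T=0.42: stop.
C first becomes ≤ 5 when it reaches 5 at the event at t=0.123.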